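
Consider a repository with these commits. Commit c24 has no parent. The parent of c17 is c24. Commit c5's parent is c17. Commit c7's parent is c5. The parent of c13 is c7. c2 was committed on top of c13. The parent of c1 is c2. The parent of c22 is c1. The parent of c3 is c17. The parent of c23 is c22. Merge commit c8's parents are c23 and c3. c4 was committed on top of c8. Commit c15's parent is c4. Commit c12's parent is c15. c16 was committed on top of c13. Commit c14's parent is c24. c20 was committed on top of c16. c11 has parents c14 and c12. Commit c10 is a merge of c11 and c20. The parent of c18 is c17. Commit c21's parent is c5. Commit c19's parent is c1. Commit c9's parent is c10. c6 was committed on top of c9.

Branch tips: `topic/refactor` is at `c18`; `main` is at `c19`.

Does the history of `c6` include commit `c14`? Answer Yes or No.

Yes

Ancestors of c6 (commits reachable by following parents): {c1, c10, c11, c12, c13, c14, c15, c16, c17, c2, c20, c22, c23, c24, c3, c4, c5, c6, c7, c8, c9}.
c14 is in that set, so it is an ancestor of c6.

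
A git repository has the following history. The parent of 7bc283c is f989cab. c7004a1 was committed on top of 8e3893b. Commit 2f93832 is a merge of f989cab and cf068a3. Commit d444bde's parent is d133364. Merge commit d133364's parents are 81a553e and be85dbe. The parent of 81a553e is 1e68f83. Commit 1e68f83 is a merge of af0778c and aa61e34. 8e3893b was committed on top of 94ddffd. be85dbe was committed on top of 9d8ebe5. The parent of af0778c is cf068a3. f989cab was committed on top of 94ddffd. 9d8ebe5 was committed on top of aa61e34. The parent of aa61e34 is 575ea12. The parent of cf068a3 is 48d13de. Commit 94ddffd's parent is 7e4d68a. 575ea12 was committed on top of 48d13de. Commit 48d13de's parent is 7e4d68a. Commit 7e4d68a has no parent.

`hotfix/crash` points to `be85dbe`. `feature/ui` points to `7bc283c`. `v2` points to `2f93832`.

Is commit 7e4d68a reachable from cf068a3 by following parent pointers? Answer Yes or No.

Ancestors of cf068a3 (commits reachable by following parents): {48d13de, 7e4d68a, cf068a3}.
7e4d68a is in that set, so it is an ancestor of cf068a3.

Yes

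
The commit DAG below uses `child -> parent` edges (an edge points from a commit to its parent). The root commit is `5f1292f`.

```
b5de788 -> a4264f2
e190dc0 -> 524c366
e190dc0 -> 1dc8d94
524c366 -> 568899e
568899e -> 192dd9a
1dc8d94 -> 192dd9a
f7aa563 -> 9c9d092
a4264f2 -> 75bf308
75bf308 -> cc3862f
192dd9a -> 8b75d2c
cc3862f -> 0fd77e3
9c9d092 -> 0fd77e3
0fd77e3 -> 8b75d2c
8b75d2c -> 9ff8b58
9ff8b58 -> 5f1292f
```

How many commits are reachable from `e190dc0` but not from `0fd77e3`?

Reachable from e190dc0: {192dd9a, 1dc8d94, 524c366, 568899e, 5f1292f, 8b75d2c, 9ff8b58, e190dc0}.
Reachable from 0fd77e3: {0fd77e3, 5f1292f, 8b75d2c, 9ff8b58}.
In e190dc0's history but not 0fd77e3's: {192dd9a, 1dc8d94, 524c366, 568899e, e190dc0} — 5 commits.

5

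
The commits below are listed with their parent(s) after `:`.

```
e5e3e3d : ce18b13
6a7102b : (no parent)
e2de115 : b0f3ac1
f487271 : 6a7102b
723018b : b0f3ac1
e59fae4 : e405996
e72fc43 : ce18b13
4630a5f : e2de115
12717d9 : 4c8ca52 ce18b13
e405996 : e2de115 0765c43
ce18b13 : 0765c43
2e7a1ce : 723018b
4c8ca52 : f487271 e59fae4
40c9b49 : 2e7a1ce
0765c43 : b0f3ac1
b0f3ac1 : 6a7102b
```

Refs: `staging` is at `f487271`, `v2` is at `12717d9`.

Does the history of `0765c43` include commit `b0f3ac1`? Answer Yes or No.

Yes

Ancestors of 0765c43 (commits reachable by following parents): {0765c43, 6a7102b, b0f3ac1}.
b0f3ac1 is in that set, so it is an ancestor of 0765c43.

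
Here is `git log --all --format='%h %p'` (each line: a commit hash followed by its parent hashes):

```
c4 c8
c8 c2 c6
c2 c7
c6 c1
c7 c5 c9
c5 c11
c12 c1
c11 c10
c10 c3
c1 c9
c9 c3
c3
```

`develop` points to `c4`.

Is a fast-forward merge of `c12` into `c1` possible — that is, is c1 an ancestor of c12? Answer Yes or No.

Yes

A fast-forward from c1 to c12 is possible iff c1 is an ancestor of c12.
Ancestors of c12: {c1, c12, c3, c9}.
c1 is among them, so fast-forward is possible.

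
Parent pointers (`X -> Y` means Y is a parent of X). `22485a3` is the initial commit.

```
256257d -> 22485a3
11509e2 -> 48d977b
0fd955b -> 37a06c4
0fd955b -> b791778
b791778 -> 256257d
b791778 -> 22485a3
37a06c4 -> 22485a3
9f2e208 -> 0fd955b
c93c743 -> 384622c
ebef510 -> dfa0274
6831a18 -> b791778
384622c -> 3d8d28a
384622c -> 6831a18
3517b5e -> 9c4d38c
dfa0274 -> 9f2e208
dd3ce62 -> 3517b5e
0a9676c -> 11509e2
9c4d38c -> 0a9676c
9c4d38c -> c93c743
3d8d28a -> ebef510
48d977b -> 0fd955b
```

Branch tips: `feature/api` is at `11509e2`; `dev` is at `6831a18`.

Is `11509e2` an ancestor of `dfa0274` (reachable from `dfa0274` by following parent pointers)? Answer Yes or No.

Ancestors of dfa0274: {0fd955b, 22485a3, 256257d, 37a06c4, 9f2e208, b791778, dfa0274}.
11509e2 is not in that set, so it is not an ancestor of dfa0274.

No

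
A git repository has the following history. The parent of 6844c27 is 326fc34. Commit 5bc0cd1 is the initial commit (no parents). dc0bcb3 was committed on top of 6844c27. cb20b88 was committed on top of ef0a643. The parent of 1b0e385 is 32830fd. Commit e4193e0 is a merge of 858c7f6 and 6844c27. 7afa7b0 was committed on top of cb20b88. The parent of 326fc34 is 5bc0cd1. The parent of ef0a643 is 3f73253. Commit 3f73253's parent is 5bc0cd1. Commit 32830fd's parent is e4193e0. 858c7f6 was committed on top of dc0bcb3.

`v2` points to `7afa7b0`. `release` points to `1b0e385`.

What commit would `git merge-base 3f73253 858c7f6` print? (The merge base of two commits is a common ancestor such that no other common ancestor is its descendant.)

Ancestors of 3f73253: {3f73253, 5bc0cd1}.
Ancestors of 858c7f6: {326fc34, 5bc0cd1, 6844c27, 858c7f6, dc0bcb3}.
Common ancestors: {5bc0cd1}.
The only common ancestor is 5bc0cd1, so it is the merge base.

5bc0cd1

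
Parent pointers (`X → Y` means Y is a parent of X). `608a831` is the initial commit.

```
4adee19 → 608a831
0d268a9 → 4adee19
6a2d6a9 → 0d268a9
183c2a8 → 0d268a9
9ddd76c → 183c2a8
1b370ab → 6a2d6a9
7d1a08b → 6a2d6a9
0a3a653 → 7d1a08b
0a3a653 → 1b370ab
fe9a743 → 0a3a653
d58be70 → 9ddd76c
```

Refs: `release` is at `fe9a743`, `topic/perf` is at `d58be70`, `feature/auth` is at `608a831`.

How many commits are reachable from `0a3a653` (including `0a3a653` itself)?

Walking parent pointers from 0a3a653: reachable set = {0a3a653, 0d268a9, 1b370ab, 4adee19, 608a831, 6a2d6a9, 7d1a08b}.
That is 7 commits.

7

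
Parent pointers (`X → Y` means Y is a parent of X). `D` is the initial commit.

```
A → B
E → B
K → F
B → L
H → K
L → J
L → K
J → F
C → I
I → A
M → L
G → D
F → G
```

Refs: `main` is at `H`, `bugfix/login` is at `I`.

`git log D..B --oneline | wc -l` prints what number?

6

Reachable from B: {B, D, F, G, J, K, L}.
Reachable from D: {D}.
In B's history but not D's: {B, F, G, J, K, L} — 6 commits.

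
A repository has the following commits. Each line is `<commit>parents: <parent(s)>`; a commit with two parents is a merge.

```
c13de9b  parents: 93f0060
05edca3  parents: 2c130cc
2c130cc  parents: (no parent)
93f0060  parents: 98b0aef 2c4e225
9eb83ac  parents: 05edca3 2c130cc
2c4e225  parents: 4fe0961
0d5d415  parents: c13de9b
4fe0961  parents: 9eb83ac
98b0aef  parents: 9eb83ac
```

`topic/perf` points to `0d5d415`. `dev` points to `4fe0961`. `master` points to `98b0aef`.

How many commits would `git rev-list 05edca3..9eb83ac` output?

1

Reachable from 9eb83ac: {05edca3, 2c130cc, 9eb83ac}.
Reachable from 05edca3: {05edca3, 2c130cc}.
In 9eb83ac's history but not 05edca3's: {9eb83ac} — 1 commit.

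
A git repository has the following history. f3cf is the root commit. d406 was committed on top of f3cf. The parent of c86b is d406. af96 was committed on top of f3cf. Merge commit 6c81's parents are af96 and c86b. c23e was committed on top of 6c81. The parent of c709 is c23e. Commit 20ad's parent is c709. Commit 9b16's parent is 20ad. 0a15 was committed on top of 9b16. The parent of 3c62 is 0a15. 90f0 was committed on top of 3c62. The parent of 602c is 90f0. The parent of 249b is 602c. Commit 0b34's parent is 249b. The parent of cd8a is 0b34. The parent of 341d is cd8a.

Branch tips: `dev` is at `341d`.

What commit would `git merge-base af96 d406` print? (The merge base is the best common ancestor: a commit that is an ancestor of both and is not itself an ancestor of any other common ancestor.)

f3cf

Ancestors of af96: {af96, f3cf}.
Ancestors of d406: {d406, f3cf}.
Common ancestors: {f3cf}.
The only common ancestor is f3cf, so it is the merge base.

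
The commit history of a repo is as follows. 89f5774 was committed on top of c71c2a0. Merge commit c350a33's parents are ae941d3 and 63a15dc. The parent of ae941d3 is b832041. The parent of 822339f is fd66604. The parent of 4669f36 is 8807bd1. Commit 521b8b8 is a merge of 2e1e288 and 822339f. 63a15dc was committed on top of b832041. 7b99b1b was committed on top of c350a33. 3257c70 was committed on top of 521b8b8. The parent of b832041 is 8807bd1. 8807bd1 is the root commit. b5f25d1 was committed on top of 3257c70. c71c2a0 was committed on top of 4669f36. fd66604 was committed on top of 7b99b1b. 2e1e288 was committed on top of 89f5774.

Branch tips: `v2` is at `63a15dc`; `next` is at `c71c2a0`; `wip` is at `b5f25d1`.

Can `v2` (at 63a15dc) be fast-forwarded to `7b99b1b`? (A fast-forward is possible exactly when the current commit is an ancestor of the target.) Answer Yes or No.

A fast-forward from 63a15dc to 7b99b1b is possible iff 63a15dc is an ancestor of 7b99b1b.
Ancestors of 7b99b1b: {63a15dc, 7b99b1b, 8807bd1, ae941d3, b832041, c350a33}.
63a15dc is among them, so fast-forward is possible.

Yes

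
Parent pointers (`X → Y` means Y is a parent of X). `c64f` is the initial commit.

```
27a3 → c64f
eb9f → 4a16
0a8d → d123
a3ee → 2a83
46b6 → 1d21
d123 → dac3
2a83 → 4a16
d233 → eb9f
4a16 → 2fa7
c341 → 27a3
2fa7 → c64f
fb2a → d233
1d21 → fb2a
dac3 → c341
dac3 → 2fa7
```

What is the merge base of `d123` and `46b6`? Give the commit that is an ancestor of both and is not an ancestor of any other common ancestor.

Ancestors of d123: {27a3, 2fa7, c341, c64f, d123, dac3}.
Ancestors of 46b6: {1d21, 2fa7, 46b6, 4a16, c64f, d233, eb9f, fb2a}.
Common ancestors: {2fa7, c64f}.
Among these, 2fa7 is not an ancestor of any other common ancestor — it is the merge base.

2fa7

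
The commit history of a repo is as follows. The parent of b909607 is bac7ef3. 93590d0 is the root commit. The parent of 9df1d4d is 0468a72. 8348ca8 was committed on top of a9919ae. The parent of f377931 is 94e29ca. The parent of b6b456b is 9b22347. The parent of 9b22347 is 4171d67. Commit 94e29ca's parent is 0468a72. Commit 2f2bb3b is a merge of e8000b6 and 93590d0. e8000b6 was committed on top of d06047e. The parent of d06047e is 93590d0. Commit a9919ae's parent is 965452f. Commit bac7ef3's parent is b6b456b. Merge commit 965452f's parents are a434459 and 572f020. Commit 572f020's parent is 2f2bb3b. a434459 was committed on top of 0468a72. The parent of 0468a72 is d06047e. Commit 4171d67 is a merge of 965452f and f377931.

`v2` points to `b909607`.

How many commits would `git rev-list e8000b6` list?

3

Walking parent pointers from e8000b6: reachable set = {93590d0, d06047e, e8000b6}.
That is 3 commits.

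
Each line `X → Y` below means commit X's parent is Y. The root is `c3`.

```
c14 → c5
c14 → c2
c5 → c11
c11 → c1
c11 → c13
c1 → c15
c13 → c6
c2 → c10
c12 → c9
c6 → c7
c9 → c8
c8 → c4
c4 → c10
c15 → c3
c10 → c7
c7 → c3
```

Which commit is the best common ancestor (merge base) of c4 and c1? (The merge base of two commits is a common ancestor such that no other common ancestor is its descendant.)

c3

Ancestors of c4: {c10, c3, c4, c7}.
Ancestors of c1: {c1, c15, c3}.
Common ancestors: {c3}.
The only common ancestor is c3, so it is the merge base.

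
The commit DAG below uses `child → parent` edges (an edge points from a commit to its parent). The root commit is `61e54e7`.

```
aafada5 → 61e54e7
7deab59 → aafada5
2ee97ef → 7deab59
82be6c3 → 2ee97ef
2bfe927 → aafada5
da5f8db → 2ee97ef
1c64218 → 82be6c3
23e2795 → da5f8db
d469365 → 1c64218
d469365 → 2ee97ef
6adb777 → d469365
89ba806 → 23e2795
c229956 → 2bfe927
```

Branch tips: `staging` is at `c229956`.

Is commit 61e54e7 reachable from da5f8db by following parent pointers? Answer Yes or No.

Ancestors of da5f8db (commits reachable by following parents): {2ee97ef, 61e54e7, 7deab59, aafada5, da5f8db}.
61e54e7 is in that set, so it is an ancestor of da5f8db.

Yes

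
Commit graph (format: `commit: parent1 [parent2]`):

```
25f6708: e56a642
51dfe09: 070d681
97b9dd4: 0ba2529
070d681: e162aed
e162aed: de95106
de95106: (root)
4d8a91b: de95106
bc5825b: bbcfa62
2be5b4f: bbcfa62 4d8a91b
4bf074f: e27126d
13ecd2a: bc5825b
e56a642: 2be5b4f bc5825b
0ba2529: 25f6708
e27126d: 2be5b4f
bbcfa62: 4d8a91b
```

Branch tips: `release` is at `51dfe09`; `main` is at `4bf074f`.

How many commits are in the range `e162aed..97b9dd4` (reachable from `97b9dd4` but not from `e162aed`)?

8

Reachable from 97b9dd4: {0ba2529, 25f6708, 2be5b4f, 4d8a91b, 97b9dd4, bbcfa62, bc5825b, de95106, e56a642}.
Reachable from e162aed: {de95106, e162aed}.
In 97b9dd4's history but not e162aed's: {0ba2529, 25f6708, 2be5b4f, 4d8a91b, 97b9dd4, bbcfa62, bc5825b, e56a642} — 8 commits.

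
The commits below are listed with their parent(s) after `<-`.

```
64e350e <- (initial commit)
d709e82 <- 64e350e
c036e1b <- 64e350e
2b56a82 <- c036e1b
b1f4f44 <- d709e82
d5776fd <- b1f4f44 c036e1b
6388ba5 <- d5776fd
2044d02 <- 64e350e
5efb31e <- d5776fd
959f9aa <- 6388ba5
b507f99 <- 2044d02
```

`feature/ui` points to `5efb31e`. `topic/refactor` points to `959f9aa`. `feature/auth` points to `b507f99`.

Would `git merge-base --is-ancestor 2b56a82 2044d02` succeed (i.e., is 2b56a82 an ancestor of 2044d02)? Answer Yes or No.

No

Ancestors of 2044d02: {2044d02, 64e350e}.
2b56a82 is not in that set, so it is not an ancestor of 2044d02.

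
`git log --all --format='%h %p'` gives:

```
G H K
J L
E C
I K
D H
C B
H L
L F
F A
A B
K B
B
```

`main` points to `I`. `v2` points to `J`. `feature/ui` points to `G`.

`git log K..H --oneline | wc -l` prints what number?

Reachable from H: {A, B, F, H, L}.
Reachable from K: {B, K}.
In H's history but not K's: {A, F, H, L} — 4 commits.

4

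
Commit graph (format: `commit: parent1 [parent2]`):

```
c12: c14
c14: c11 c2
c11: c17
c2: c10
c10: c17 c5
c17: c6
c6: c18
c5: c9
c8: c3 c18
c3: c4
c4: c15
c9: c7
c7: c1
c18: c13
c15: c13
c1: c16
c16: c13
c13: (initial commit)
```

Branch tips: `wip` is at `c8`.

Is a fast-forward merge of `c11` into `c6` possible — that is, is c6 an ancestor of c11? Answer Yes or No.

Yes

A fast-forward from c6 to c11 is possible iff c6 is an ancestor of c11.
Ancestors of c11: {c11, c13, c17, c18, c6}.
c6 is among them, so fast-forward is possible.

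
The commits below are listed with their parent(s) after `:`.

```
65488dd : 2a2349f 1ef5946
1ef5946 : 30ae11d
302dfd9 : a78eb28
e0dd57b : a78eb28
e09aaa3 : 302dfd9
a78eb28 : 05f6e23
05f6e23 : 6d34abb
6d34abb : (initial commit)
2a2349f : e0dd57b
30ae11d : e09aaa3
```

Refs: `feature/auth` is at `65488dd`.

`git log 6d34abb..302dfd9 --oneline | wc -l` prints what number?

Reachable from 302dfd9: {05f6e23, 302dfd9, 6d34abb, a78eb28}.
Reachable from 6d34abb: {6d34abb}.
In 302dfd9's history but not 6d34abb's: {05f6e23, 302dfd9, a78eb28} — 3 commits.

3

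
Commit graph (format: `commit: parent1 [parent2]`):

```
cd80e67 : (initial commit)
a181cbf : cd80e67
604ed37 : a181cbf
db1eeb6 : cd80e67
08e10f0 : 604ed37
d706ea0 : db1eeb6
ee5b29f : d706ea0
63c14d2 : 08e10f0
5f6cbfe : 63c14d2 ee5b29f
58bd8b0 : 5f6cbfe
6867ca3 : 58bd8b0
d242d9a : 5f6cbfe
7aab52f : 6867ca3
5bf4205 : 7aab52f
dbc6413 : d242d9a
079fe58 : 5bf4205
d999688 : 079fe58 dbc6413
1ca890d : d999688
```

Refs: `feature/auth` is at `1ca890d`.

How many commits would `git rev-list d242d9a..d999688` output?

7

Reachable from d999688: {079fe58, 08e10f0, 58bd8b0, 5bf4205, 5f6cbfe, 604ed37, 63c14d2, 6867ca3, 7aab52f, a181cbf, cd80e67, d242d9a, d706ea0, d999688, db1eeb6, dbc6413, ee5b29f}.
Reachable from d242d9a: {08e10f0, 5f6cbfe, 604ed37, 63c14d2, a181cbf, cd80e67, d242d9a, d706ea0, db1eeb6, ee5b29f}.
In d999688's history but not d242d9a's: {079fe58, 58bd8b0, 5bf4205, 6867ca3, 7aab52f, d999688, dbc6413} — 7 commits.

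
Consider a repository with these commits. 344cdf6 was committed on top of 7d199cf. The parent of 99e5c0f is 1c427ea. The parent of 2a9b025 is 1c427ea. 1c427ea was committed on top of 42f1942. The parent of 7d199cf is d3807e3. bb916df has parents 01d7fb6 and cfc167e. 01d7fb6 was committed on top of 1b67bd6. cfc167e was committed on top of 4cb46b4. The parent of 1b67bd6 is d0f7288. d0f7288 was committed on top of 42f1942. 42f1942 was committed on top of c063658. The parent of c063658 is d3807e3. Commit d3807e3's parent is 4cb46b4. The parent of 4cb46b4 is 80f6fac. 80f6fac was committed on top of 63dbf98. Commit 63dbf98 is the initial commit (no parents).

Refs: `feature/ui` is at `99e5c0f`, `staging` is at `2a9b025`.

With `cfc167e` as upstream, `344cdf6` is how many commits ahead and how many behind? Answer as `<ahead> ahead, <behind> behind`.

3 ahead, 1 behind

Reachable from 344cdf6: {344cdf6, 4cb46b4, 63dbf98, 7d199cf, 80f6fac, d3807e3}.
Reachable from cfc167e: {4cb46b4, 63dbf98, 80f6fac, cfc167e}.
Only in 344cdf6's history (ahead): {344cdf6, 7d199cf, d3807e3} — 3.
Only in cfc167e's history (behind): {cfc167e} — 1.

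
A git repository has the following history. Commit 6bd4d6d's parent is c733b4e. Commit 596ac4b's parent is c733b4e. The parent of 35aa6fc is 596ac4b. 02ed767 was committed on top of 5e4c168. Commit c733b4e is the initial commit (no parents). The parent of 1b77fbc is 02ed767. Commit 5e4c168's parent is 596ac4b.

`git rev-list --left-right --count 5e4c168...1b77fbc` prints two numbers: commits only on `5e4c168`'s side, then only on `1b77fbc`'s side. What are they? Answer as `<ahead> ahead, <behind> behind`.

0 ahead, 2 behind

Reachable from 5e4c168: {596ac4b, 5e4c168, c733b4e}.
Reachable from 1b77fbc: {02ed767, 1b77fbc, 596ac4b, 5e4c168, c733b4e}.
Only in 5e4c168's history (ahead): {} — 0.
Only in 1b77fbc's history (behind): {02ed767, 1b77fbc} — 2.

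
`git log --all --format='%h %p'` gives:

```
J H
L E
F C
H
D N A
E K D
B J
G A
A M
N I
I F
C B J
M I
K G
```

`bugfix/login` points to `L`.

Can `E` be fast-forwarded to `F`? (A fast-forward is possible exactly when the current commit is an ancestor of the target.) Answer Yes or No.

No

A fast-forward from E to F is possible iff E is an ancestor of F.
Ancestors of F: {B, C, F, H, J}.
E is not among them, so fast-forward is not possible.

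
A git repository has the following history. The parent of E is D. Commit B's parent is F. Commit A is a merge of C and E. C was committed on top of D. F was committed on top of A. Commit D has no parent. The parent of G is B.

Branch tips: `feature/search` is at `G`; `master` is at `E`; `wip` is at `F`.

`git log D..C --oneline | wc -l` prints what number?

1

Reachable from C: {C, D}.
Reachable from D: {D}.
In C's history but not D's: {C} — 1 commit.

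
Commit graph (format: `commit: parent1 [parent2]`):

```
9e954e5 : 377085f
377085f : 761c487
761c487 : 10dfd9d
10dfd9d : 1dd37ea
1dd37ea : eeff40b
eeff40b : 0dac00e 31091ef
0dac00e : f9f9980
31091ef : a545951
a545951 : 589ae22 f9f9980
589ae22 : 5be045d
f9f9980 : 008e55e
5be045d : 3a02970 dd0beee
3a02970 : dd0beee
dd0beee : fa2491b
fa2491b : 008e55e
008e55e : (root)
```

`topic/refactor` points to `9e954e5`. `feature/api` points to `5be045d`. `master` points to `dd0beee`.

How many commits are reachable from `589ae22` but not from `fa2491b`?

4

Reachable from 589ae22: {008e55e, 3a02970, 589ae22, 5be045d, dd0beee, fa2491b}.
Reachable from fa2491b: {008e55e, fa2491b}.
In 589ae22's history but not fa2491b's: {3a02970, 589ae22, 5be045d, dd0beee} — 4 commits.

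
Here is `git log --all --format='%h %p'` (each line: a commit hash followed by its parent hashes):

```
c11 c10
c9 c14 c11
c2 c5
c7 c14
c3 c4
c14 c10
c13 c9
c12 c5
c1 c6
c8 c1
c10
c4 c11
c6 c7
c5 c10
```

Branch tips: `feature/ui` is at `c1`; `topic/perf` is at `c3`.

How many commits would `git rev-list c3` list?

Walking parent pointers from c3: reachable set = {c10, c11, c3, c4}.
That is 4 commits.

4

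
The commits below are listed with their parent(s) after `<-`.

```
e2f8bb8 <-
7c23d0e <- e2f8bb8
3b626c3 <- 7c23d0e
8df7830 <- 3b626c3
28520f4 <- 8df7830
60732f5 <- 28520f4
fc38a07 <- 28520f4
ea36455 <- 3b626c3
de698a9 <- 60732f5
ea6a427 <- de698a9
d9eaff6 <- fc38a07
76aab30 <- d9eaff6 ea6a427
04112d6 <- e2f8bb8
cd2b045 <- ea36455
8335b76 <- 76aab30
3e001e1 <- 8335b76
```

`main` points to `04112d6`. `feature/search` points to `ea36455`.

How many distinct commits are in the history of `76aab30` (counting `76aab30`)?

11

Walking parent pointers from 76aab30: reachable set = {28520f4, 3b626c3, 60732f5, 76aab30, 7c23d0e, 8df7830, d9eaff6, de698a9, e2f8bb8, ea6a427, fc38a07}.
That is 11 commits.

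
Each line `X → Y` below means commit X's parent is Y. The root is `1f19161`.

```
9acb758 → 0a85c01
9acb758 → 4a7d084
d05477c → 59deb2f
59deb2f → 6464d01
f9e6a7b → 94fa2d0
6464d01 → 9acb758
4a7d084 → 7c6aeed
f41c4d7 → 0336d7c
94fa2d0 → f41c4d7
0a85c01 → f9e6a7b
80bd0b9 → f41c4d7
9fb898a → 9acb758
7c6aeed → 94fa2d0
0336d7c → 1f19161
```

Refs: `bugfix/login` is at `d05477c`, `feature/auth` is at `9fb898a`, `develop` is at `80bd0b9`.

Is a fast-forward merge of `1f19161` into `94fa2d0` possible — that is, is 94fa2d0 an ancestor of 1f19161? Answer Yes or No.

A fast-forward from 94fa2d0 to 1f19161 is possible iff 94fa2d0 is an ancestor of 1f19161.
Ancestors of 1f19161: {1f19161}.
94fa2d0 is not among them, so fast-forward is not possible.

No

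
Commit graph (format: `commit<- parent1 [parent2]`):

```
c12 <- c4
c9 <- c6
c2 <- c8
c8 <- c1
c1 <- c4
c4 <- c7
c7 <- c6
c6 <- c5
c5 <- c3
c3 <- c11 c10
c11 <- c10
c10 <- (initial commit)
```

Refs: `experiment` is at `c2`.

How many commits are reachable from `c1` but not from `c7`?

2

Reachable from c1: {c1, c10, c11, c3, c4, c5, c6, c7}.
Reachable from c7: {c10, c11, c3, c5, c6, c7}.
In c1's history but not c7's: {c1, c4} — 2 commits.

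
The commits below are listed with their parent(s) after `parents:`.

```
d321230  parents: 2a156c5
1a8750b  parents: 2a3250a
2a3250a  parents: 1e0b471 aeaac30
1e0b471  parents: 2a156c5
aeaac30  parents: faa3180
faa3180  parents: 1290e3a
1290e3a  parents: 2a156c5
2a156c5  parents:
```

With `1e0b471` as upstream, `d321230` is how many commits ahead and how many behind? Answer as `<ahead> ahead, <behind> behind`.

Reachable from d321230: {2a156c5, d321230}.
Reachable from 1e0b471: {1e0b471, 2a156c5}.
Only in d321230's history (ahead): {d321230} — 1.
Only in 1e0b471's history (behind): {1e0b471} — 1.

1 ahead, 1 behind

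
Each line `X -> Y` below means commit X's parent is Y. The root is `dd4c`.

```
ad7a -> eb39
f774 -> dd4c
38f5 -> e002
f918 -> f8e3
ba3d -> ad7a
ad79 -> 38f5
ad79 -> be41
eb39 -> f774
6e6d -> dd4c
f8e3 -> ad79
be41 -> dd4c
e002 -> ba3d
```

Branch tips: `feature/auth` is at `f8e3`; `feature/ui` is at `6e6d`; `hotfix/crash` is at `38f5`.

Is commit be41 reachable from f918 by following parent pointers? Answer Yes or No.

Yes

Ancestors of f918 (commits reachable by following parents): {38f5, ad79, ad7a, ba3d, be41, dd4c, e002, eb39, f774, f8e3, f918}.
be41 is in that set, so it is an ancestor of f918.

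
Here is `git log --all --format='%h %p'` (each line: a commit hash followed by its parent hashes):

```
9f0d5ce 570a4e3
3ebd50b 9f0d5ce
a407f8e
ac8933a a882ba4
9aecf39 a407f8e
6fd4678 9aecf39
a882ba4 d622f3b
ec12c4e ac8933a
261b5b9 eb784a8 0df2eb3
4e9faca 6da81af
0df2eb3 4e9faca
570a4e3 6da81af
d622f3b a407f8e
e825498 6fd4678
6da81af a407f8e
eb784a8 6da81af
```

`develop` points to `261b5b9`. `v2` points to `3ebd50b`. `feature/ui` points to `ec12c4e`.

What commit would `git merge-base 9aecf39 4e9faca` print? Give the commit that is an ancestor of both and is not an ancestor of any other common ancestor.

a407f8e

Ancestors of 9aecf39: {9aecf39, a407f8e}.
Ancestors of 4e9faca: {4e9faca, 6da81af, a407f8e}.
Common ancestors: {a407f8e}.
The only common ancestor is a407f8e, so it is the merge base.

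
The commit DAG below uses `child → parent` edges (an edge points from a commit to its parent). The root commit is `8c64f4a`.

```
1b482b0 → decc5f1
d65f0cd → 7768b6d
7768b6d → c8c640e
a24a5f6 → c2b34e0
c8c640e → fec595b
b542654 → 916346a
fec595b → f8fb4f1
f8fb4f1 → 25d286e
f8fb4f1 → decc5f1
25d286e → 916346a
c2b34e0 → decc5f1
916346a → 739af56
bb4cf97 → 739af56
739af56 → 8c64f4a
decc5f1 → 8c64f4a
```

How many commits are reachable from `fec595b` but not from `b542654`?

Reachable from fec595b: {25d286e, 739af56, 8c64f4a, 916346a, decc5f1, f8fb4f1, fec595b}.
Reachable from b542654: {739af56, 8c64f4a, 916346a, b542654}.
In fec595b's history but not b542654's: {25d286e, decc5f1, f8fb4f1, fec595b} — 4 commits.

4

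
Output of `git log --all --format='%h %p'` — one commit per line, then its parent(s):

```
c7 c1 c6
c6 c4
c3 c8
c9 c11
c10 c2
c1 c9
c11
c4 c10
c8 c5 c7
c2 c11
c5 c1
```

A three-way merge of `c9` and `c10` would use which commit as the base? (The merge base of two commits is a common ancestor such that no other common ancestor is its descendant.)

c11

Ancestors of c9: {c11, c9}.
Ancestors of c10: {c10, c11, c2}.
Common ancestors: {c11}.
The only common ancestor is c11, so it is the merge base.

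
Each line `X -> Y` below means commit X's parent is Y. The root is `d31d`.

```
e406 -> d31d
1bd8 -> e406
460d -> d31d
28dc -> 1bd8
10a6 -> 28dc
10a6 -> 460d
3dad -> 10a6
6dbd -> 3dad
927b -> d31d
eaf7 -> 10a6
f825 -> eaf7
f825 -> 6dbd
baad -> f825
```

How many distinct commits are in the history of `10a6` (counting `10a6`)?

Walking parent pointers from 10a6: reachable set = {10a6, 1bd8, 28dc, 460d, d31d, e406}.
That is 6 commits.

6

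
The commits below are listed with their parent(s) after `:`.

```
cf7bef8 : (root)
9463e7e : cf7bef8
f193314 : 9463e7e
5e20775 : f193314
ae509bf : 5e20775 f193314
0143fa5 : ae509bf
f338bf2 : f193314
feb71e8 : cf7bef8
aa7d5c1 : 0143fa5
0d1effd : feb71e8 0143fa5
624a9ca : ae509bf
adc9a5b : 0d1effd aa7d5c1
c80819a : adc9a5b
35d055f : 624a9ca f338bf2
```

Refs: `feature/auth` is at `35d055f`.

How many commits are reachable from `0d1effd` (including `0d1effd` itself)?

Walking parent pointers from 0d1effd: reachable set = {0143fa5, 0d1effd, 5e20775, 9463e7e, ae509bf, cf7bef8, f193314, feb71e8}.
That is 8 commits.

8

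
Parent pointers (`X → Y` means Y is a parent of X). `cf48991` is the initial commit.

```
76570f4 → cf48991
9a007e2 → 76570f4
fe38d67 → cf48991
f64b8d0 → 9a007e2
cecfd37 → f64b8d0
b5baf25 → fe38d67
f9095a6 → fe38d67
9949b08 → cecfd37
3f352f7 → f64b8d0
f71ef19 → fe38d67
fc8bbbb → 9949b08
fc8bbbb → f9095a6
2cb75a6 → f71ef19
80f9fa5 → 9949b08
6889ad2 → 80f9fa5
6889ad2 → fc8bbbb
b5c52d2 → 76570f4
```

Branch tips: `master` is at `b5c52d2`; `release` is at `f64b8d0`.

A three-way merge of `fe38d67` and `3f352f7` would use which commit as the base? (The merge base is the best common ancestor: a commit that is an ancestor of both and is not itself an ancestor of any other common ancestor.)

cf48991

Ancestors of fe38d67: {cf48991, fe38d67}.
Ancestors of 3f352f7: {3f352f7, 76570f4, 9a007e2, cf48991, f64b8d0}.
Common ancestors: {cf48991}.
The only common ancestor is cf48991, so it is the merge base.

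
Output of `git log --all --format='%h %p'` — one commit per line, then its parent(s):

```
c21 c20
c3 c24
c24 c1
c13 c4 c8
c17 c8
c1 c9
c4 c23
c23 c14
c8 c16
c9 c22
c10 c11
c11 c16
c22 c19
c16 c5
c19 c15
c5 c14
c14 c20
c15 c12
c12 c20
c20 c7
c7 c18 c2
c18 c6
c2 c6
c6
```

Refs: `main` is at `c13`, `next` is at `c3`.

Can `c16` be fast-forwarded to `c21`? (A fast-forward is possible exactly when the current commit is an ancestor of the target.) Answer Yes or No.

No

A fast-forward from c16 to c21 is possible iff c16 is an ancestor of c21.
Ancestors of c21: {c18, c2, c20, c21, c6, c7}.
c16 is not among them, so fast-forward is not possible.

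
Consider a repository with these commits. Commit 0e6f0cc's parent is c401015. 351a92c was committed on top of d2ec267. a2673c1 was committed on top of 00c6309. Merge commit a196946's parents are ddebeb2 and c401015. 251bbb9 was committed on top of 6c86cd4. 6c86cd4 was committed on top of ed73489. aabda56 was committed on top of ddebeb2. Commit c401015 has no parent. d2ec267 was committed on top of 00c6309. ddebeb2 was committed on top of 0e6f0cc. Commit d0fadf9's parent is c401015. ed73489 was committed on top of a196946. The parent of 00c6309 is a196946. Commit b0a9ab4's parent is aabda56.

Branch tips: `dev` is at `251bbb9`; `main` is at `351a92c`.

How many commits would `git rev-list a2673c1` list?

Walking parent pointers from a2673c1: reachable set = {00c6309, 0e6f0cc, a196946, a2673c1, c401015, ddebeb2}.
That is 6 commits.

6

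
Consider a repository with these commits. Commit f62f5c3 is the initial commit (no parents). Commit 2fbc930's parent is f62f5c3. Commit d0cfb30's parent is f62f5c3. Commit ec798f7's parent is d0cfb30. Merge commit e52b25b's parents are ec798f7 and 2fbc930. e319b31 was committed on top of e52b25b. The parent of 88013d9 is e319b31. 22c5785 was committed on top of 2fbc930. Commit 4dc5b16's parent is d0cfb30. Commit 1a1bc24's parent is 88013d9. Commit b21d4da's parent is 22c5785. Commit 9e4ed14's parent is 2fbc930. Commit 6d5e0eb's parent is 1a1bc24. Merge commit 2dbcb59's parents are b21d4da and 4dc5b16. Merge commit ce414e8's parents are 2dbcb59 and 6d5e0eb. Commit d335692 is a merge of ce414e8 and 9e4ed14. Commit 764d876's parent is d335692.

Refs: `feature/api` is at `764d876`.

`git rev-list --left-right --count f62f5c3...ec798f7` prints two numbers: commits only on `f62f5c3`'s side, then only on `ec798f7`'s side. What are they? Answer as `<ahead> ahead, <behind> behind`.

Reachable from f62f5c3: {f62f5c3}.
Reachable from ec798f7: {d0cfb30, ec798f7, f62f5c3}.
Only in f62f5c3's history (ahead): {} — 0.
Only in ec798f7's history (behind): {d0cfb30, ec798f7} — 2.

0 ahead, 2 behind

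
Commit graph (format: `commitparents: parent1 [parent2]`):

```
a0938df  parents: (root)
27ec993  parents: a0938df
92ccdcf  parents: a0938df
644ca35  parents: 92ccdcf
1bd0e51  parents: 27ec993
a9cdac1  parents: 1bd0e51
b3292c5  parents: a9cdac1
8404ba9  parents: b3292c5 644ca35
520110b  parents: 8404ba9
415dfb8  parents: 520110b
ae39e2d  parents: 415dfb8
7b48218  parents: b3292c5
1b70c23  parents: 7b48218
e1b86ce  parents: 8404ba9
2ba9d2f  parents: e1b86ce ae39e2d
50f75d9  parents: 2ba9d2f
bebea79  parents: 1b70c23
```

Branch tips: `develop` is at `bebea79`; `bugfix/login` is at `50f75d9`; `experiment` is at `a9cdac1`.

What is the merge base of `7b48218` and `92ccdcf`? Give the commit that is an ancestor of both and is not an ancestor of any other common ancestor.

Ancestors of 7b48218: {1bd0e51, 27ec993, 7b48218, a0938df, a9cdac1, b3292c5}.
Ancestors of 92ccdcf: {92ccdcf, a0938df}.
Common ancestors: {a0938df}.
The only common ancestor is a0938df, so it is the merge base.

a0938df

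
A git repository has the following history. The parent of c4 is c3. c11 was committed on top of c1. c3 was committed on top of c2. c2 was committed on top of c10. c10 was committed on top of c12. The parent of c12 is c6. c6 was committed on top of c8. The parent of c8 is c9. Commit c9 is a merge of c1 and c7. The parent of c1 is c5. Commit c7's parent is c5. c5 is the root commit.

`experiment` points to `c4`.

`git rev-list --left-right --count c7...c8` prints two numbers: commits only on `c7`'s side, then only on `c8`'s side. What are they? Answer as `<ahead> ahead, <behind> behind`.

0 ahead, 3 behind

Reachable from c7: {c5, c7}.
Reachable from c8: {c1, c5, c7, c8, c9}.
Only in c7's history (ahead): {} — 0.
Only in c8's history (behind): {c1, c8, c9} — 3.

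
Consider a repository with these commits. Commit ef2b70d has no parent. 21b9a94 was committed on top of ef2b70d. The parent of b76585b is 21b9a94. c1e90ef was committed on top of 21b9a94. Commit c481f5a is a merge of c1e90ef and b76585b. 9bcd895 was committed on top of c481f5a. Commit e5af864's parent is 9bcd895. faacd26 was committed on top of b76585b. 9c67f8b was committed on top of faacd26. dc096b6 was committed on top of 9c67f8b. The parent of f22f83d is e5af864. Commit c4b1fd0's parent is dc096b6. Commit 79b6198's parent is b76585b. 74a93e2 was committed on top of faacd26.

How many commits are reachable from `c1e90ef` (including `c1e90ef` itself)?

3

Walking parent pointers from c1e90ef: reachable set = {21b9a94, c1e90ef, ef2b70d}.
That is 3 commits.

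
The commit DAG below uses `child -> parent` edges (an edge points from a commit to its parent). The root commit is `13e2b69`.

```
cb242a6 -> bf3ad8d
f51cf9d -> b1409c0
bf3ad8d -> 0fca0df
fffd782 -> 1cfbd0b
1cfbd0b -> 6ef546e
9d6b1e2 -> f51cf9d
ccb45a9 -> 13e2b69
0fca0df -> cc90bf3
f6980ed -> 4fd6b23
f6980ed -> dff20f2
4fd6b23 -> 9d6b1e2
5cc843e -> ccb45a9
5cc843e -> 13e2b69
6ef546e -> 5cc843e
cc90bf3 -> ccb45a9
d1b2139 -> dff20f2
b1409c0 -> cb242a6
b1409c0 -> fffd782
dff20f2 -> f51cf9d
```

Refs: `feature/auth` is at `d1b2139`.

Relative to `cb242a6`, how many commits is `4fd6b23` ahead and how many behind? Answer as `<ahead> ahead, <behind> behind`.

8 ahead, 0 behind

Reachable from 4fd6b23: {0fca0df, 13e2b69, 1cfbd0b, 4fd6b23, 5cc843e, 6ef546e, 9d6b1e2, b1409c0, bf3ad8d, cb242a6, cc90bf3, ccb45a9, f51cf9d, fffd782}.
Reachable from cb242a6: {0fca0df, 13e2b69, bf3ad8d, cb242a6, cc90bf3, ccb45a9}.
Only in 4fd6b23's history (ahead): {1cfbd0b, 4fd6b23, 5cc843e, 6ef546e, 9d6b1e2, b1409c0, f51cf9d, fffd782} — 8.
Only in cb242a6's history (behind): {} — 0.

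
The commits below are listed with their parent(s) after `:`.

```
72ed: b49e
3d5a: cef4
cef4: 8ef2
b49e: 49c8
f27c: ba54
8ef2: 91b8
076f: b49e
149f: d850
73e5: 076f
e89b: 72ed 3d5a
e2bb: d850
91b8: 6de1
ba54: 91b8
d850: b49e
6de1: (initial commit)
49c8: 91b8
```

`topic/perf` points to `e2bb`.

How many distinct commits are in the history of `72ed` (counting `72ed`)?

Walking parent pointers from 72ed: reachable set = {49c8, 6de1, 72ed, 91b8, b49e}.
That is 5 commits.

5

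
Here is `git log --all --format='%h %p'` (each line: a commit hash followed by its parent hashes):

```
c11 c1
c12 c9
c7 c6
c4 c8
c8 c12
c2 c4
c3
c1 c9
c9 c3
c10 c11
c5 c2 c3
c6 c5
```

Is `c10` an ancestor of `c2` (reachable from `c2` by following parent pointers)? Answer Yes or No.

Ancestors of c2: {c12, c2, c3, c4, c8, c9}.
c10 is not in that set, so it is not an ancestor of c2.

No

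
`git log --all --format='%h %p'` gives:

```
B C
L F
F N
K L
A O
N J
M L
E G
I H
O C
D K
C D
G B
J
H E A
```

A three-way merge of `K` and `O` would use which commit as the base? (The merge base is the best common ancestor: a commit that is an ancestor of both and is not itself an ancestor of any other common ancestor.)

K

Ancestors of K: {F, J, K, L, N}.
Ancestors of O: {C, D, F, J, K, L, N, O}.
Common ancestors: {F, J, K, L, N}.
Among these, K is not an ancestor of any other common ancestor — it is the merge base.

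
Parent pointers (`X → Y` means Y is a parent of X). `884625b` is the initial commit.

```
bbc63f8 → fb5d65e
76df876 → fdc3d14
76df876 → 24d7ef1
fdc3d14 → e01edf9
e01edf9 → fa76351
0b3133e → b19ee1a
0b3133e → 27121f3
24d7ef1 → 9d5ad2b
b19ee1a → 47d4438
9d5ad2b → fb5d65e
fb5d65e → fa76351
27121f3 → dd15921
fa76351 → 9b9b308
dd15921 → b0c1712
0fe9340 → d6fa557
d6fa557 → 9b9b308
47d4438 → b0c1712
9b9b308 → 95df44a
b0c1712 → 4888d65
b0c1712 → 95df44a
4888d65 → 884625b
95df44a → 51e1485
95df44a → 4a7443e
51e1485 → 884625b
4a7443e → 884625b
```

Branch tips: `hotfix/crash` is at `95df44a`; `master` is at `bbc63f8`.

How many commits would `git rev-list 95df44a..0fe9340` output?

Reachable from 0fe9340: {0fe9340, 4a7443e, 51e1485, 884625b, 95df44a, 9b9b308, d6fa557}.
Reachable from 95df44a: {4a7443e, 51e1485, 884625b, 95df44a}.
In 0fe9340's history but not 95df44a's: {0fe9340, 9b9b308, d6fa557} — 3 commits.

3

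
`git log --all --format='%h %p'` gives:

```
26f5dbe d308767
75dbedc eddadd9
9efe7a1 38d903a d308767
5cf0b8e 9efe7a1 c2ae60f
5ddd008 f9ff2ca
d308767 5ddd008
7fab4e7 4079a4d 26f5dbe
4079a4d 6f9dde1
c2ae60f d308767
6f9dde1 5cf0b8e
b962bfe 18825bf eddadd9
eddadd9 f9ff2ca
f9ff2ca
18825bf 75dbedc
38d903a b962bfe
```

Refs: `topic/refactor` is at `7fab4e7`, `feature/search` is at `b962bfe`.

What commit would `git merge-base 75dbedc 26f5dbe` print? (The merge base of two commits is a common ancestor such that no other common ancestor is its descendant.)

f9ff2ca

Ancestors of 75dbedc: {75dbedc, eddadd9, f9ff2ca}.
Ancestors of 26f5dbe: {26f5dbe, 5ddd008, d308767, f9ff2ca}.
Common ancestors: {f9ff2ca}.
The only common ancestor is f9ff2ca, so it is the merge base.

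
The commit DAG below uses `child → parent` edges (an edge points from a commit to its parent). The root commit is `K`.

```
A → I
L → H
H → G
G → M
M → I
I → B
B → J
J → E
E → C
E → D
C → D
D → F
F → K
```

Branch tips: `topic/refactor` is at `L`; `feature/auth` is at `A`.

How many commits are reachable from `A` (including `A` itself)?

Walking parent pointers from A: reachable set = {A, B, C, D, E, F, I, J, K}.
That is 9 commits.

9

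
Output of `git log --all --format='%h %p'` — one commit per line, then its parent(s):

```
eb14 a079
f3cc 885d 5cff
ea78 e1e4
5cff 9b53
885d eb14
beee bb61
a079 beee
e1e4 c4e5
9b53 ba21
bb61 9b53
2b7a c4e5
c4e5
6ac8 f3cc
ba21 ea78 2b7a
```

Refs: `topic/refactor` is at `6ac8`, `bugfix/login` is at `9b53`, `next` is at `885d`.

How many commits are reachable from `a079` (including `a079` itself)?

Walking parent pointers from a079: reachable set = {2b7a, 9b53, a079, ba21, bb61, beee, c4e5, e1e4, ea78}.
That is 9 commits.

9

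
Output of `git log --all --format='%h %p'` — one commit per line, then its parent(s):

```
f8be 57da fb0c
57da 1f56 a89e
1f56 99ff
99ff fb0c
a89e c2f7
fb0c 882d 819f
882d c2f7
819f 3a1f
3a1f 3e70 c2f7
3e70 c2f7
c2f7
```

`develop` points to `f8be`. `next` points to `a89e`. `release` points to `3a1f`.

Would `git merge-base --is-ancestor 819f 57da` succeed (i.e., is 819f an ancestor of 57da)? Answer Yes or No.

Yes

Ancestors of 57da (commits reachable by following parents): {1f56, 3a1f, 3e70, 57da, 819f, 882d, 99ff, a89e, c2f7, fb0c}.
819f is in that set, so it is an ancestor of 57da.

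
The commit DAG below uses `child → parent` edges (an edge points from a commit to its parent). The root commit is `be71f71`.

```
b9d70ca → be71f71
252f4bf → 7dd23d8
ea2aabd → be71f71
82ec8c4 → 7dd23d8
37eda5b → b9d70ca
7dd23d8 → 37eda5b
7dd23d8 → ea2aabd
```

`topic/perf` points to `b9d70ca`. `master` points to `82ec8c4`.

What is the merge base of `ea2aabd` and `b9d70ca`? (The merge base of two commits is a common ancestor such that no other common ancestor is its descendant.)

be71f71

Ancestors of ea2aabd: {be71f71, ea2aabd}.
Ancestors of b9d70ca: {b9d70ca, be71f71}.
Common ancestors: {be71f71}.
The only common ancestor is be71f71, so it is the merge base.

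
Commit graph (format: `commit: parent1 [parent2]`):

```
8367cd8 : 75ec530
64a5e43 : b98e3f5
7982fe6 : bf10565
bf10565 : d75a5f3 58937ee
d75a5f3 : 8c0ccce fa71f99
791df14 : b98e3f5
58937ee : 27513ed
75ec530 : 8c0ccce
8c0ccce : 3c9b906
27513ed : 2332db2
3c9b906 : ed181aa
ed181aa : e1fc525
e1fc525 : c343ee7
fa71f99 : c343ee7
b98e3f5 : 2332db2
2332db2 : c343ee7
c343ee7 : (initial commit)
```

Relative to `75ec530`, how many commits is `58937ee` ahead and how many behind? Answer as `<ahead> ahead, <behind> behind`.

Reachable from 58937ee: {2332db2, 27513ed, 58937ee, c343ee7}.
Reachable from 75ec530: {3c9b906, 75ec530, 8c0ccce, c343ee7, e1fc525, ed181aa}.
Only in 58937ee's history (ahead): {2332db2, 27513ed, 58937ee} — 3.
Only in 75ec530's history (behind): {3c9b906, 75ec530, 8c0ccce, e1fc525, ed181aa} — 5.

3 ahead, 5 behind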